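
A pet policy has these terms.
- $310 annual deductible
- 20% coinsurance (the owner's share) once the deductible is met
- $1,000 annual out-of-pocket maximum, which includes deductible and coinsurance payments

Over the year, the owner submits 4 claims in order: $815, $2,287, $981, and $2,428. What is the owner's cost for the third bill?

Claim 1 — $815: deductible takes $310, $505 remains; 20% of $505 = $101. Owner pays $411; OOP now $411.
Claim 2 — $2,287: deductible already satisfied, so owner's share is 20% × $2,287 = $457.40. Owner owes $457.40 (running OOP $868.40).
Claim 3 — $981: deductible already satisfied, so owner's share is 20% × $981 = $196.20. Adding that to $868.40 gives $1,064.60, past the $1,000 cap; owner pays only $1,000 − $868.40 = $131.60.

$131.60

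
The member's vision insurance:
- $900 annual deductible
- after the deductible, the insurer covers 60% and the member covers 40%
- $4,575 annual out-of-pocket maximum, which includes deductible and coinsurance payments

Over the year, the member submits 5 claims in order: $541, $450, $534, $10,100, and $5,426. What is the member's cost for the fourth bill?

$3,425

Claim 1 — $541: all of it applies to the deductible. Cost to member: $541. OOP to date $541.
Claim 2 — $450: $359 to deductible, leaving $91; 40% of $91 = $36.40. Member owes $395.40 (running OOP $936.40).
Claim 3 — $534: deductible met; 40% of $534 = $213.60. Member owes $213.60 (running OOP $1,150).
Claim 4 — $10,100: deductible already satisfied, so member's share is 40% × $10,100 = $4,040. Adding that to $1,150 gives $5,190, past the $4,575 cap; member pays only $4,575 − $1,150 = $3,425.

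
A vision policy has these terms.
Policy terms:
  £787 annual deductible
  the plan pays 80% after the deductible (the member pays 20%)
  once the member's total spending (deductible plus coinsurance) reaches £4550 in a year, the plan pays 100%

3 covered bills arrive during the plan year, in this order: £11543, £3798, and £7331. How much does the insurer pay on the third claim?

Claim 1 — £11543: £787 to deductible, leaving £10756; 20% of £10756 = £2151.20. Member owes £2938.20 (running OOP £2938.20). Insurer: £11543 − £2938.20 = £8604.80.
Claim 2 — £3798: deductible met; 20% of £3798 = £759.60. Member pays £759.60; OOP now £3697.80. Plan pays £3798 − £759.60 = £3038.40.
Claim 3 — £7331: 20% coinsurance on £7331 = £1466.20. That would push OOP to £5164, over the £4550 cap, so member pays £4550 − £3697.80 = £852.20. Insurer: £7331 − £852.20 = £6478.80.

£6478.80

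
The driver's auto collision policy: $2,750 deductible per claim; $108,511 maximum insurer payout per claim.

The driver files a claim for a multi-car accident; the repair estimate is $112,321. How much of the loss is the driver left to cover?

$3,810

Less the $2,750 deductible: $112,321 − $2,750 = $109,571.
$109,571 exceeds the $108,511 limit, so the insurer pays the limit: $108,511.
The driver bears the rest of the original loss: $112,321 − $108,511 = $3,810.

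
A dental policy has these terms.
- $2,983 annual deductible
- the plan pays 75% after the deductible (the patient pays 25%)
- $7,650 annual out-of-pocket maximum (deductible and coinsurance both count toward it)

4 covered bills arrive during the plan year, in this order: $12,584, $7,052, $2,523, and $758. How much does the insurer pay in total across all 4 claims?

$15,267

#1 ($12,584): $2,983 to deductible, leaving $9,601; patient's 25% is $2,400.25. Patient owes $5,383.25 (running OOP $5,383.25). Insurer: $12,584 − $5,383.25 = $7,200.75.
#2 ($7,052): 25% coinsurance on $7,052 = $1,763. Patient pays $1,763; OOP now $7,146.25. Insurer: $7,052 − $1,763 = $5,289.
#3 ($2,523): deductible already satisfied, so patient's share is 25% × $2,523 = $630.75. OOP would hit $7,777 > $7,650, so the cap limits the patient to $7,650 − $7,146.25 = $503.75. Insurer: $2,523 − $503.75 = $2,019.25.
#4 ($758): deductible met; 25% of $758 = $189.50. Adding that to $7,650 gives $7,839.50, past the $7,650 cap; patient pays only $7,650 − $7,650 = $0. Plan pays $758 − $0 = $758.
Insurer total = bills − patient's total = $22,917 − $7,650 = $15,267.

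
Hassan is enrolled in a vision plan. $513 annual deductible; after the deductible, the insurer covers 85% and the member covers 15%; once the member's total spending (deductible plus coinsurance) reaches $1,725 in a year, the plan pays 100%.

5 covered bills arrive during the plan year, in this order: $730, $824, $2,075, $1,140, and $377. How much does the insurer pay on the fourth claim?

$969

Claim 1 ($730): deductible takes $513, $217 remains; coinsurance $217 × 15% = $32.55. Member pays $545.55; OOP now $545.55. Plan pays $730 − $545.55 = $184.45.
Claim 2 ($824): deductible met; 15% of $824 = $123.60. Member pays $123.60; OOP now $669.15. Plan pays $824 − $123.60 = $700.40.
Claim 3 ($2,075): deductible met; 15% of $2,075 = $311.25. Member owes $311.25 (running OOP $980.40). Plan pays $2,075 − $311.25 = $1,763.75.
Claim 4 ($1,140): 15% coinsurance on $1,140 = $171. Cost to member: $171. OOP to date $1,151.40. Insurer: $1,140 − $171 = $969.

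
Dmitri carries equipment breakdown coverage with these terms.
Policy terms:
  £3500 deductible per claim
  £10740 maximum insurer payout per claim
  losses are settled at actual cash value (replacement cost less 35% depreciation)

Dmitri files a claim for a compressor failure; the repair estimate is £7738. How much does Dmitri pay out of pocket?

£6208.30

At 35% depreciation, ACV = £7738 − £2708.30 = £5029.70.
After the deductible, £5029.70 − £3500 = £1529.70 remains.
£1529.70 ≤ £10740, so the limit doesn't bind; insurer pays £1529.70.
The business owner bears the rest of the original loss: £7738 − £1529.70 = £6208.30.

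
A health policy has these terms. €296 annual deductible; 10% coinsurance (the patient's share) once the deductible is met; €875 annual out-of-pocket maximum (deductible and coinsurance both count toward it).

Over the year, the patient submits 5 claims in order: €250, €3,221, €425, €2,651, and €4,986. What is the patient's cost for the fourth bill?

#1 (€250): entire amount goes to the deductible. Cost to patient: €250. OOP to date €250.
#2 (€3,221): deductible takes €46, €3,175 remains; coinsurance €3,175 × 10% = €317.50. Patient owes €363.50 (running OOP €613.50).
#3 (€425): deductible already satisfied, so patient's share is 10% × €425 = €42.50. Patient pays €42.50; OOP now €656.
#4 (€2,651): deductible met; 10% of €2,651 = €265.10. Adding that to €656 gives €921.10, past the €875 cap; patient pays only €875 − €656 = €219.

€219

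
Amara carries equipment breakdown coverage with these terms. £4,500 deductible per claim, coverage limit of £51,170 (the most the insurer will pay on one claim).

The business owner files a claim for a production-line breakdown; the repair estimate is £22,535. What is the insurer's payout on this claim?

£18,035

Subtract the deductible: £22,535 − £4,500 = £18,035.
That's under the £51,170 cap, so the insurer reimburses the full £18,035.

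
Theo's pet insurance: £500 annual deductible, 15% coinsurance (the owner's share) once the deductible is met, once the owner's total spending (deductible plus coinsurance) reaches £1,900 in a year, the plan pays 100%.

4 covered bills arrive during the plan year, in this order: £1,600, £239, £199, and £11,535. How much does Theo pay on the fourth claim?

#1 (£1,600): £500 to deductible, leaving £1,100; 15% of £1,100 = £165. Owner pays £665; OOP now £665.
#2 (£239): deductible met; 15% of £239 = £35.85. Cost to owner: £35.85. OOP to date £700.85.
#3 (£199): 15% coinsurance on £199 = £29.85. Owner pays £29.85; OOP now £730.70.
#4 (£11,535): deductible already satisfied, so owner's share is 15% × £11,535 = £1,730.25. OOP would hit £2,460.95 > £1,900, so the cap limits the owner to £1,900 − £730.70 = £1,169.30.

£1,169.30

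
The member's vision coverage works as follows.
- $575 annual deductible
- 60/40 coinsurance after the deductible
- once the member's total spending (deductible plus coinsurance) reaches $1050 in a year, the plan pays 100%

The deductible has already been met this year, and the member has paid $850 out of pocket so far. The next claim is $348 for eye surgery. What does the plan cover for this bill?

The deductible is already satisfied, so the full bill goes to coinsurance.
Coinsurance: $348 × 40% = $139.20.
Year-to-date out-of-pocket becomes $850 + $139.20 = $989.20, still under the $1050 maximum, so no cap applies.
The insurer covers the remainder: $348 − $139.20 = $208.80.

$208.80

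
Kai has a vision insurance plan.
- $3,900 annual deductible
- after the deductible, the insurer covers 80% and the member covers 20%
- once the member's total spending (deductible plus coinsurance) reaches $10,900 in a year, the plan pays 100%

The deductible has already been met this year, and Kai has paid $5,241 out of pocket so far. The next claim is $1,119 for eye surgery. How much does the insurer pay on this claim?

$895.20

With the deductible met, the entire $1,119 is subject to coinsurance.
Member's 20% share of $1,119 is $223.80.
Cumulative spending $5,241 + $223.80 = $5,464.80 stays under the $10,900 maximum.
The plan picks up $1,119 − $223.80 = $895.20.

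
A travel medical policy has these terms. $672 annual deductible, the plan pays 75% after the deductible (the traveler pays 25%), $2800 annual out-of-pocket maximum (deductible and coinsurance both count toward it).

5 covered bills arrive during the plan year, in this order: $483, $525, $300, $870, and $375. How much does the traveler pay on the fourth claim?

$217.50

Claim 1 — $483: fully absorbed by the deductible. Traveler owes $483 (running OOP $483).
Claim 2 — $525: deductible takes $189, $336 remains; 25% of $336 = $84. Cost to traveler: $273. OOP to date $756.
Claim 3 — $300: deductible already satisfied, so traveler's share is 25% × $300 = $75. Cost to traveler: $75. OOP to date $831.
Claim 4 — $870: deductible already satisfied, so traveler's share is 25% × $870 = $217.50. Traveler owes $217.50 (running OOP $1048.50).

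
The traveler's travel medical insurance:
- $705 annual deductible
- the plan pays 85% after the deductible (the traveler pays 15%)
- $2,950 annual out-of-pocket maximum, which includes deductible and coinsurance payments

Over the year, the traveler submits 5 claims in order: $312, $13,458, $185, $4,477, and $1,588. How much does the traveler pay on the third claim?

Claim 1 ($312): fully absorbed by the deductible. Traveler owes $312 (running OOP $312).
Claim 2 ($13,458): $393 to deductible, leaving $13,065; 15% of $13,065 = $1,959.75. Traveler owes $2,352.75 (running OOP $2,664.75).
Claim 3 ($185): 15% coinsurance on $185 = $27.75. Traveler owes $27.75 (running OOP $2,692.50).

$27.75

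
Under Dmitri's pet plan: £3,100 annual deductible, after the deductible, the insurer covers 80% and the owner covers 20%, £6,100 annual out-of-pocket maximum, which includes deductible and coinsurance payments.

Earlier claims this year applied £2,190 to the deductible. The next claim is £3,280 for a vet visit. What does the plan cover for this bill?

£1,896

Deductible still to meet: £3,100 − £2,190 = £910.
The remaining £2,370 (= £3,280 − £910) moves to coinsurance.
Owner's 20% share of £2,370 is £474.
That puts the owner's cost at £910 + £474 = £1,384 before any cap.
Total out-of-pocket so far would be £2,190 + £1,384 = £3,574, below the £6,100 cap — no reduction.
The plan picks up £3,280 − £1,384 = £1,896.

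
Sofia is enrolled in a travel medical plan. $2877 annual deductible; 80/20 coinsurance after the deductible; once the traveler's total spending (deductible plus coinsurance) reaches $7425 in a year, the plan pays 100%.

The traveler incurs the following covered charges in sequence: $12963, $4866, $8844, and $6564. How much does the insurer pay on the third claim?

$7286.40

Claim 1 ($12963): deductible takes $2877, $10086 remains; traveler's 20% is $2017.20. Cost to traveler: $4894.20. OOP to date $4894.20. Insurer: $12963 − $4894.20 = $8068.80.
Claim 2 ($4866): deductible already satisfied, so traveler's share is 20% × $4866 = $973.20. Traveler pays $973.20; OOP now $5867.40. Insurer: $4866 − $973.20 = $3892.80.
Claim 3 ($8844): deductible already satisfied, so traveler's share is 20% × $8844 = $1768.80. That would push OOP to $7636.20, over the $7425 cap, so traveler pays $7425 − $5867.40 = $1557.60. Plan pays $8844 − $1557.60 = $7286.40.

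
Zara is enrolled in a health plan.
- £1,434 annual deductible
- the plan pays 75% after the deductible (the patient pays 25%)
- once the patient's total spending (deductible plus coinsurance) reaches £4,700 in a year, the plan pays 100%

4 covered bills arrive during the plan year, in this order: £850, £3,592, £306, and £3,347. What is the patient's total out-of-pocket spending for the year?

Bill 1, £850: all of it applies to the deductible. Patient owes £850 (running OOP £850).
Bill 2, £3,592: £584 finishes the deductible; £3,008 goes to coinsurance; coinsurance £3,008 × 25% = £752. Cost to patient: £1,336. OOP to date £2,186.
Bill 3, £306: 25% coinsurance on £306 = £76.50. Cost to patient: £76.50. OOP to date £2,262.50.
Bill 4, £3,347: deductible met; 25% of £3,347 = £836.75. Patient pays £836.75; OOP now £3,099.25.
Summing the patient's payments: £850 + £1,336 + £76.50 + £836.75 = £3,099.25.

£3,099.25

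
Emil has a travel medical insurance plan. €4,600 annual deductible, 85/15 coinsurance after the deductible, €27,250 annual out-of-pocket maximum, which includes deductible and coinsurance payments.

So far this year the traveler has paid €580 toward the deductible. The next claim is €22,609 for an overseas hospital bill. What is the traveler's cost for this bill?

Deductible still to meet: €4,600 − €580 = €4,020.
That leaves €22,609 − €4,020 = €18,589 for coinsurance.
Coinsurance: €18,589 × 15% = €2,788.35.
So the traveler owes €4,020 + €2,788.35 = €6,808.35 before any cap.
Total out-of-pocket so far would be €580 + €6,808.35 = €7,388.35, below the €27,250 cap — no reduction.

€6,808.35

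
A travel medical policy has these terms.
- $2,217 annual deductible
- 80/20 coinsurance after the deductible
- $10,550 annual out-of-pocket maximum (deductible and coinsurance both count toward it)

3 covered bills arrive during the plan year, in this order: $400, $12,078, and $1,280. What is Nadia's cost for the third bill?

Bill 1, $400: all of it applies to the deductible. Traveler owes $400 (running OOP $400).
Bill 2, $12,078: $1,817 finishes the deductible; $10,261 goes to coinsurance; coinsurance $10,261 × 20% = $2,052.20. Traveler owes $3,869.20 (running OOP $4,269.20).
Bill 3, $1,280: deductible already satisfied, so traveler's share is 20% × $1,280 = $256. Traveler pays $256; OOP now $4,525.20.

$256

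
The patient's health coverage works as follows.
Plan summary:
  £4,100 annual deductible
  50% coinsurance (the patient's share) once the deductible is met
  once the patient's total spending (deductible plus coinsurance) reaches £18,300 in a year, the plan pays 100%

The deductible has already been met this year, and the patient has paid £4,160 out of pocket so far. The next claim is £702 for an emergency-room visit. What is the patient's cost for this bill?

With the deductible met, the entire £702 is subject to coinsurance.
50% of £702 = £351 falls to the patient.
Cumulative spending £4,160 + £351 = £4,511 stays under the £18,300 maximum.

£351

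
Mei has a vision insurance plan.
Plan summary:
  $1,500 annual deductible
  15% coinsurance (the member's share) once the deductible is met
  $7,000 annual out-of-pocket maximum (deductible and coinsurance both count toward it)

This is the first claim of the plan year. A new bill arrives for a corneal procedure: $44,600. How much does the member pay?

Nothing has been paid toward the $1,500 deductible, so the first $1,500 of this charge is applied there.
The remaining $43,100 (= $44,600 − $1,500) moves to coinsurance.
Coinsurance: $43,100 × 15% = $6,465.
So the member owes $1,500 + $6,465 = $7,965 before any cap.
Adding $7,965 to the $0 already spent would give $7,965, which exceeds the $7,000 cap; the member pays just $7,000 − $0 = $7,000.

$7,000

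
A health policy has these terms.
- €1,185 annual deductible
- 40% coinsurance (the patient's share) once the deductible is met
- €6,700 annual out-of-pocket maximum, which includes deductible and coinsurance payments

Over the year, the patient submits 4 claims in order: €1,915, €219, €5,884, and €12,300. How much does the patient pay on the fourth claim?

#1 (€1,915): deductible takes €1,185, €730 remains; patient's 40% is €292. Patient owes €1,477 (running OOP €1,477).
#2 (€219): 40% coinsurance on €219 = €87.60. Cost to patient: €87.60. OOP to date €1,564.60.
#3 (€5,884): deductible met; 40% of €5,884 = €2,353.60. Patient owes €2,353.60 (running OOP €3,918.20).
#4 (€12,300): deductible already satisfied, so patient's share is 40% × €12,300 = €4,920. Adding that to €3,918.20 gives €8,838.20, past the €6,700 cap; patient pays only €6,700 − €3,918.20 = €2,781.80.

€2,781.80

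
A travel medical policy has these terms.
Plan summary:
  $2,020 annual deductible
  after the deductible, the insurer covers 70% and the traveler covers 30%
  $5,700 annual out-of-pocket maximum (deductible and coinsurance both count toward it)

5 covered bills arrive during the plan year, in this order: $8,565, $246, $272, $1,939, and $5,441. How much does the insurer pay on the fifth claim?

#1 ($8,565): $2,020 finishes the deductible; $6,545 goes to coinsurance; coinsurance $6,545 × 30% = $1,963.50. Traveler pays $3,983.50; OOP now $3,983.50. Insurer: $8,565 − $3,983.50 = $4,581.50.
#2 ($246): deductible met; 30% of $246 = $73.80. Traveler pays $73.80; OOP now $4,057.30. Insurer: $246 − $73.80 = $172.20.
#3 ($272): deductible met; 30% of $272 = $81.60. Traveler owes $81.60 (running OOP $4,138.90). Insurer: $272 − $81.60 = $190.40.
#4 ($1,939): 30% coinsurance on $1,939 = $581.70. Traveler owes $581.70 (running OOP $4,720.60). Plan pays $1,939 − $581.70 = $1,357.30.
#5 ($5,441): deductible already satisfied, so traveler's share is 30% × $5,441 = $1,632.30. OOP would hit $6,352.90 > $5,700, so the cap limits the traveler to $5,700 − $4,720.60 = $979.40. Insurer: $5,441 − $979.40 = $4,461.60.

$4,461.60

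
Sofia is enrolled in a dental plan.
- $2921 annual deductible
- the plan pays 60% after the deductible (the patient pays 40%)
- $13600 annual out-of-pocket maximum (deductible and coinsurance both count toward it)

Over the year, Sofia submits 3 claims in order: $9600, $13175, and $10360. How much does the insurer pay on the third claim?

$7622.60

Claim 1 ($9600): deductible takes $2921, $6679 remains; 40% of $6679 = $2671.60. Patient pays $5592.60; OOP now $5592.60. Insurer: $9600 − $5592.60 = $4007.40.
Claim 2 ($13175): 40% coinsurance on $13175 = $5270. Patient owes $5270 (running OOP $10862.60). Insurer: $13175 − $5270 = $7905.
Claim 3 ($10360): 40% coinsurance on $10360 = $4144. OOP would hit $15006.60 > $13600, so the cap limits the patient to $13600 − $10862.60 = $2737.40. Plan pays $10360 − $2737.40 = $7622.60.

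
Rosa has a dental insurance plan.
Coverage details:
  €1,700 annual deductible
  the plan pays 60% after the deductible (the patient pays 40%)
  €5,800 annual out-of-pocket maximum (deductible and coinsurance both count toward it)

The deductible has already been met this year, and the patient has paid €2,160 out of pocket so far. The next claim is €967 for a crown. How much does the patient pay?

€386.80

With the deductible met, the entire €967 is subject to coinsurance.
Patient's 40% share of €967 is €386.80.
Cumulative spending €2,160 + €386.80 = €2,546.80 stays under the €5,800 maximum.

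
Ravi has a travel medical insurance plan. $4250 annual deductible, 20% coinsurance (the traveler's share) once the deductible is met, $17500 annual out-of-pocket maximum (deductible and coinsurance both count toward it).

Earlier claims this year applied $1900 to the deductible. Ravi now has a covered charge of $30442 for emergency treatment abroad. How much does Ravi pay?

$7968.40

Remaining deductible: $4250 − $1900 = $2350.
The remaining $28092 (= $30442 − $2350) moves to coinsurance.
Traveler's 20% share of $28092 is $5618.40.
So the traveler owes $2350 + $5618.40 = $7968.40 before any cap.
Year-to-date out-of-pocket becomes $1900 + $7968.40 = $9868.40, still under the $17500 maximum, so no cap applies.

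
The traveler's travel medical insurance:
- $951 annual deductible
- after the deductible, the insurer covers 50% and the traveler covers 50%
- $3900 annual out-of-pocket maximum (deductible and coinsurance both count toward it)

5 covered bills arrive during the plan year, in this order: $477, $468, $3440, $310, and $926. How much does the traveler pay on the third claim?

$1723

Bill 1, $477: fully absorbed by the deductible. Traveler owes $477 (running OOP $477).
Bill 2, $468: fully absorbed by the deductible. Traveler pays $468; OOP now $945.
Bill 3, $3440: deductible takes $6, $3434 remains; traveler's 50% is $1717. Traveler pays $1723; OOP now $2668.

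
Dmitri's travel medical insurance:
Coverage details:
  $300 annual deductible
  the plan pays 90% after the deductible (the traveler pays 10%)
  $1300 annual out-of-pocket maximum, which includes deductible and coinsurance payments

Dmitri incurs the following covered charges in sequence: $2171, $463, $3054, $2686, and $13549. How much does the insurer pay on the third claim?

$2748.60

Claim 1 ($2171): $300 to deductible, leaving $1871; traveler's 10% is $187.10. Cost to traveler: $487.10. OOP to date $487.10. Insurer: $2171 − $487.10 = $1683.90.
Claim 2 ($463): deductible already satisfied, so traveler's share is 10% × $463 = $46.30. Traveler owes $46.30 (running OOP $533.40). Insurer: $463 − $46.30 = $416.70.
Claim 3 ($3054): deductible met; 10% of $3054 = $305.40. Traveler pays $305.40; OOP now $838.80. Insurer: $3054 − $305.40 = $2748.60.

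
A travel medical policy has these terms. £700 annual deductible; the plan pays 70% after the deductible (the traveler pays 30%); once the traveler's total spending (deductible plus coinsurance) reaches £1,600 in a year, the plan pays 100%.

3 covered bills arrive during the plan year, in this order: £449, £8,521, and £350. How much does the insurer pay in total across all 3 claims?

£7,720

Claim 1 — £449: fully absorbed by the deductible. Traveler owes £449 (running OOP £449). Plan pays £449 − £449 = £0.
Claim 2 — £8,521: £251 to deductible, leaving £8,270; 30% of £8,270 = £2,481. Claim cost before the cap: £251 + £2,481 = £2,732. OOP would hit £3,181 > £1,600, so the cap limits the traveler to £1,600 − £449 = £1,151. Insurer: £8,521 − £1,151 = £7,370.
Claim 3 — £350: 30% coinsurance on £350 = £105. Adding that to £1,600 gives £1,705, past the £1,600 cap; traveler pays only £1,600 − £1,600 = £0. Insurer: £350 − £0 = £350.
Insurer total = bills − traveler's total = £9,320 − £1,600 = £7,720.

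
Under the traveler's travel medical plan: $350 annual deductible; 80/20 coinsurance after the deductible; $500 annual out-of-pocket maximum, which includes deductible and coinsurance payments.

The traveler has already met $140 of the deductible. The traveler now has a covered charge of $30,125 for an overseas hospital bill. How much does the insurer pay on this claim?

Remaining deductible: $350 − $140 = $210.
That leaves $30,125 − $210 = $29,915 for coinsurance.
20% of $29,915 = $5,983 falls to the traveler.
So the traveler owes $210 + $5,983 = $6,193 before any cap.
That would bring total out-of-pocket to $6,333, past the $500 cap. The traveler is capped at $500 − $140 = $360 on this claim.
The plan picks up $30,125 − $360 = $29,765.

$29,765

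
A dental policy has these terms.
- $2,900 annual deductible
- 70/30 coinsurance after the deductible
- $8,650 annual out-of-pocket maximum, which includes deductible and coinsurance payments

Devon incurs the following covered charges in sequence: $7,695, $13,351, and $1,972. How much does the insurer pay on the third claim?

$1,665.80

Bill 1, $7,695: $2,900 finishes the deductible; $4,795 goes to coinsurance; coinsurance $4,795 × 30% = $1,438.50. Patient pays $4,338.50; OOP now $4,338.50. Insurer: $7,695 − $4,338.50 = $3,356.50.
Bill 2, $13,351: deductible already satisfied, so patient's share is 30% × $13,351 = $4,005.30. Cost to patient: $4,005.30. OOP to date $8,343.80. Plan pays $13,351 − $4,005.30 = $9,345.70.
Bill 3, $1,972: 30% coinsurance on $1,972 = $591.60. Adding that to $8,343.80 gives $8,935.40, past the $8,650 cap; patient pays only $8,650 − $8,343.80 = $306.20. Insurer: $1,972 − $306.20 = $1,665.80.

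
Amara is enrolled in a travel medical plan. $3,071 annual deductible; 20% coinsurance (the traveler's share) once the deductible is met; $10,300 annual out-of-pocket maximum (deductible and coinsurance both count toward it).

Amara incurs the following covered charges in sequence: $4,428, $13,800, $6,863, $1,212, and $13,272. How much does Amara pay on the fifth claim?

$2,582.60

Claim 1 — $4,428: deductible takes $3,071, $1,357 remains; 20% of $1,357 = $271.40. Traveler pays $3,342.40; OOP now $3,342.40.
Claim 2 — $13,800: deductible met; 20% of $13,800 = $2,760. Traveler pays $2,760; OOP now $6,102.40.
Claim 3 — $6,863: 20% coinsurance on $6,863 = $1,372.60. Traveler owes $1,372.60 (running OOP $7,475).
Claim 4 — $1,212: deductible met; 20% of $1,212 = $242.40. Traveler owes $242.40 (running OOP $7,717.40).
Claim 5 — $13,272: deductible met; 20% of $13,272 = $2,654.40. Adding that to $7,717.40 gives $10,371.80, past the $10,300 cap; traveler pays only $10,300 − $7,717.40 = $2,582.60.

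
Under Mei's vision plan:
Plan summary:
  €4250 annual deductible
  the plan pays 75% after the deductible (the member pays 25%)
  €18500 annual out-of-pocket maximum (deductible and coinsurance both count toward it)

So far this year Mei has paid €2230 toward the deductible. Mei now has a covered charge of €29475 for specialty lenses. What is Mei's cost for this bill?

Deductible still to meet: €4250 − €2230 = €2020.
After the €2020 deductible portion, €29475 − €2020 = €27455 is subject to coinsurance.
25% of €27455 = €6863.75 falls to the member.
So the member owes €2020 + €6863.75 = €8883.75 before any cap.
Cumulative spending €2230 + €8883.75 = €11113.75 stays under the €18500 maximum.

€8883.75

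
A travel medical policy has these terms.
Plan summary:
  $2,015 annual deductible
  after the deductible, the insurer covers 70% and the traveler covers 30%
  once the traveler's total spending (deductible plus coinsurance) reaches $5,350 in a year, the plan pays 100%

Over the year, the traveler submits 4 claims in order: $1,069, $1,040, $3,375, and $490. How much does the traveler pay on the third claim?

$1,012.50

Claim 1 ($1,069): fully absorbed by the deductible. Traveler owes $1,069 (running OOP $1,069).
Claim 2 ($1,040): $946 to deductible, leaving $94; coinsurance $94 × 30% = $28.20. Cost to traveler: $974.20. OOP to date $2,043.20.
Claim 3 ($3,375): deductible met; 30% of $3,375 = $1,012.50. Traveler pays $1,012.50; OOP now $3,055.70.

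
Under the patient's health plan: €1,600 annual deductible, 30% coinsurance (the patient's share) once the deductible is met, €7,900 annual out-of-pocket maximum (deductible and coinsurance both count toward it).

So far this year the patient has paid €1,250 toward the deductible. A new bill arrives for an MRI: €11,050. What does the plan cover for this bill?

€1,250 of the €1,600 deductible is already met, leaving €350.
The remaining €10,700 (= €11,050 − €350) moves to coinsurance.
Patient's 30% share of €10,700 is €3,210.
So the patient owes €350 + €3,210 = €3,560 before any cap.
Year-to-date out-of-pocket becomes €1,250 + €3,560 = €4,810, still under the €7,900 maximum, so no cap applies.
The plan picks up €11,050 − €3,560 = €7,490.

€7,490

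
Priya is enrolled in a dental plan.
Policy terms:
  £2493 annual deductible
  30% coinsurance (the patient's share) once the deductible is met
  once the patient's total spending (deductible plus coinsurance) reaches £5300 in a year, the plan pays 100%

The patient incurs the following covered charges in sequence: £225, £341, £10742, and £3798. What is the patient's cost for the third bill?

£4571.50

Bill 1, £225: entire amount goes to the deductible. Patient pays £225; OOP now £225.
Bill 2, £341: entire amount goes to the deductible. Patient pays £341; OOP now £566.
Bill 3, £10742: £1927 to deductible, leaving £8815; 30% of £8815 = £2644.50. Patient pays £4571.50; OOP now £5137.50.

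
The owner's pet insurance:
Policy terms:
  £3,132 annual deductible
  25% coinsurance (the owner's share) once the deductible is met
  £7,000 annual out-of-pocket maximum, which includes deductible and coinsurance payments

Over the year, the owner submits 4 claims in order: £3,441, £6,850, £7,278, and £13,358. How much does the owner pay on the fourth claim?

£258.75

Claim 1 — £3,441: £3,132 finishes the deductible; £309 goes to coinsurance; 25% of £309 = £77.25. Owner owes £3,209.25 (running OOP £3,209.25).
Claim 2 — £6,850: 25% coinsurance on £6,850 = £1,712.50. Cost to owner: £1,712.50. OOP to date £4,921.75.
Claim 3 — £7,278: deductible already satisfied, so owner's share is 25% × £7,278 = £1,819.50. Owner pays £1,819.50; OOP now £6,741.25.
Claim 4 — £13,358: 25% coinsurance on £13,358 = £3,339.50. That would push OOP to £10,080.75, over the £7,000 cap, so owner pays £7,000 − £6,741.25 = £258.75.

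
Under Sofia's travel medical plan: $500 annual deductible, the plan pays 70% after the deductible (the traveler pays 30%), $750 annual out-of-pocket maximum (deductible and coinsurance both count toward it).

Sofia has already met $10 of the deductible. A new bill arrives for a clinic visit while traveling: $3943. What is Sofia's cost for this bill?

$740

$10 of the $500 deductible is already met, leaving $490.
That leaves $3943 − $490 = $3453 for coinsurance.
Traveler's 30% share of $3453 is $1035.90.
So the traveler owes $490 + $1035.90 = $1525.90 before any cap.
Year-to-date out-of-pocket would reach $10 + $1525.90 = $1535.90, above the $750 maximum, so the traveler pays only $750 − $10 = $740.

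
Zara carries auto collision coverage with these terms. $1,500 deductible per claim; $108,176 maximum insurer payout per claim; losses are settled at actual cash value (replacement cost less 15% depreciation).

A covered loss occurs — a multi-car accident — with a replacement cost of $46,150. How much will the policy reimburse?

Depreciate 15%: the covered value is $46,150 × 0.85 = $39,227.50.
Subtract the deductible: $39,227.50 − $1,500 = $37,727.50.
$37,727.50 ≤ $108,176, so the limit doesn't bind; insurer pays $37,727.50.

$37,727.50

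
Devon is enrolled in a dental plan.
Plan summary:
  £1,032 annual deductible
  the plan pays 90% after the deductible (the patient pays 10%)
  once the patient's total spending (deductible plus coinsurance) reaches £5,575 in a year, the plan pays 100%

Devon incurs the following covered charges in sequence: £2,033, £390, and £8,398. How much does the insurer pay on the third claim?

Bill 1, £2,033: £1,032 to deductible, leaving £1,001; coinsurance £1,001 × 10% = £100.10. Cost to patient: £1,132.10. OOP to date £1,132.10. Insurer: £2,033 − £1,132.10 = £900.90.
Bill 2, £390: deductible met; 10% of £390 = £39. Patient owes £39 (running OOP £1,171.10). Plan pays £390 − £39 = £351.
Bill 3, £8,398: 10% coinsurance on £8,398 = £839.80. Patient owes £839.80 (running OOP £2,010.90). Insurer: £8,398 − £839.80 = £7,558.20.

£7,558.20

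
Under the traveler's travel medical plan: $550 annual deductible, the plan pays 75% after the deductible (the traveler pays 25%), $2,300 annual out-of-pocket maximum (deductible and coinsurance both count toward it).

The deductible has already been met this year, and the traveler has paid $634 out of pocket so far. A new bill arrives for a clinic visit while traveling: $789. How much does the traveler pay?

The deductible is already satisfied, so the full bill goes to coinsurance.
Traveler's 25% share of $789 is $197.25.
Cumulative spending $634 + $197.25 = $831.25 stays under the $2,300 maximum.

$197.25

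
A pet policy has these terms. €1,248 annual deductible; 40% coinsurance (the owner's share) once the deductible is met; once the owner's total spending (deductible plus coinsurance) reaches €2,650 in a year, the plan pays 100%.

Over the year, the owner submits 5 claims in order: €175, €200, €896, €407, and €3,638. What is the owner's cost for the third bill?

#1 (€175): entire amount goes to the deductible. Owner owes €175 (running OOP €175).
#2 (€200): entire amount goes to the deductible. Owner pays €200; OOP now €375.
#3 (€896): deductible takes €873, €23 remains; coinsurance €23 × 40% = €9.20. Owner owes €882.20 (running OOP €1,257.20).

€882.20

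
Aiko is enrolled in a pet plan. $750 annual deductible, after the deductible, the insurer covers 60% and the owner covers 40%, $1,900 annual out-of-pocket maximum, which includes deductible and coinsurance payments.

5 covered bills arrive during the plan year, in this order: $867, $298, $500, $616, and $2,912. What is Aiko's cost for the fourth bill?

#1 ($867): $750 to deductible, leaving $117; owner's 40% is $46.80. Cost to owner: $796.80. OOP to date $796.80.
#2 ($298): deductible met; 40% of $298 = $119.20. Owner pays $119.20; OOP now $916.
#3 ($500): deductible already satisfied, so owner's share is 40% × $500 = $200. Cost to owner: $200. OOP to date $1,116.
#4 ($616): deductible met; 40% of $616 = $246.40. Owner pays $246.40; OOP now $1,362.40.

$246.40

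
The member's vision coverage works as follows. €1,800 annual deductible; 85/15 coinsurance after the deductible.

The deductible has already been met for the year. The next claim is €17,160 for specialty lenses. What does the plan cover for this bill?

The deductible is already satisfied, so the full bill goes to coinsurance.
Member's 15% share of €17,160 is €2,574.
Insurer pays the balance: €17,160 − €2,574 = €14,586.

€14,586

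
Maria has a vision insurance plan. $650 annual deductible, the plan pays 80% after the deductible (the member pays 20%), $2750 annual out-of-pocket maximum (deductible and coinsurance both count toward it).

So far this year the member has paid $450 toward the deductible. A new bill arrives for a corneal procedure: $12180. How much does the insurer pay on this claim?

Deductible still to meet: $650 − $450 = $200.
After the $200 deductible portion, $12180 − $200 = $11980 is subject to coinsurance.
Member's 20% share of $11980 is $2396.
So the member owes $200 + $2396 = $2596 before any cap.
That would bring total out-of-pocket to $3046, past the $2750 cap. The member is capped at $2750 − $450 = $2300 on this claim.
The plan picks up $12180 − $2300 = $9880.

$9880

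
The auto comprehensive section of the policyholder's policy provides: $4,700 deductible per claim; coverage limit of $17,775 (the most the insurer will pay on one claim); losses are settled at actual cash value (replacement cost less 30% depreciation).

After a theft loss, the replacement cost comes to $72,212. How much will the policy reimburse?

Actual cash value after 30% depreciation: $72,212 × 70% = $50,548.40.
After the deductible, $50,548.40 − $4,700 = $45,848.40 remains.
Since $45,848.40 > $17,775, the payout is capped at $17,775.

$17,775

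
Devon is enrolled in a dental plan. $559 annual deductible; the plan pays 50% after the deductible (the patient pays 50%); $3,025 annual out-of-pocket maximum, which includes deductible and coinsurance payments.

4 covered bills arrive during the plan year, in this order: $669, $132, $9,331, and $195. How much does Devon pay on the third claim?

Bill 1, $669: deductible takes $559, $110 remains; coinsurance $110 × 50% = $55. Cost to patient: $614. OOP to date $614.
Bill 2, $132: 50% coinsurance on $132 = $66. Cost to patient: $66. OOP to date $680.
Bill 3, $9,331: deductible met; 50% of $9,331 = $4,665.50. Adding that to $680 gives $5,345.50, past the $3,025 cap; patient pays only $3,025 − $680 = $2,345.

$2,345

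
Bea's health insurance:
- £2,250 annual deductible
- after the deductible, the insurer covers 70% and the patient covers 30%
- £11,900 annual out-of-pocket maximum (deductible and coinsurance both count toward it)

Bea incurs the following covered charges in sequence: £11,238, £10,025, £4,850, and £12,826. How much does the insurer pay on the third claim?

Claim 1 (£11,238): deductible takes £2,250, £8,988 remains; patient's 30% is £2,696.40. Patient owes £4,946.40 (running OOP £4,946.40). Plan pays £11,238 − £4,946.40 = £6,291.60.
Claim 2 (£10,025): deductible already satisfied, so patient's share is 30% × £10,025 = £3,007.50. Cost to patient: £3,007.50. OOP to date £7,953.90. Plan pays £10,025 − £3,007.50 = £7,017.50.
Claim 3 (£4,850): deductible already satisfied, so patient's share is 30% × £4,850 = £1,455. Patient owes £1,455 (running OOP £9,408.90). Plan pays £4,850 − £1,455 = £3,395.

£3,395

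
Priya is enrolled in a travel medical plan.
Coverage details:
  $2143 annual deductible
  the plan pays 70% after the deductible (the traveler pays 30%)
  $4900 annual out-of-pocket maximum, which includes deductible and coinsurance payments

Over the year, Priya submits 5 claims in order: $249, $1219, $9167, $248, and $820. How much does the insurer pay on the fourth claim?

#1 ($249): all of it applies to the deductible. Traveler owes $249 (running OOP $249). Insurer: $249 − $249 = $0.
#2 ($1219): entire amount goes to the deductible. Cost to traveler: $1219. OOP to date $1468. Plan pays $1219 − $1219 = $0.
#3 ($9167): $675 to deductible, leaving $8492; 30% of $8492 = $2547.60. Traveler pays $3222.60; OOP now $4690.60. Insurer: $9167 − $3222.60 = $5944.40.
#4 ($248): deductible already satisfied, so traveler's share is 30% × $248 = $74.40. Traveler owes $74.40 (running OOP $4765). Plan pays $248 − $74.40 = $173.60.

$173.60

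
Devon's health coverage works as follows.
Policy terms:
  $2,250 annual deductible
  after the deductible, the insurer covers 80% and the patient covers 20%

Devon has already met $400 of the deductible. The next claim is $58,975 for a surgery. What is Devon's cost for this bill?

Deductible still to meet: $2,250 − $400 = $1,850.
That leaves $58,975 − $1,850 = $57,125 for coinsurance.
Patient's 20% share of $57,125 is $11,425.
Patient responsibility: $1,850 + $11,425 = $13,275.

$13,275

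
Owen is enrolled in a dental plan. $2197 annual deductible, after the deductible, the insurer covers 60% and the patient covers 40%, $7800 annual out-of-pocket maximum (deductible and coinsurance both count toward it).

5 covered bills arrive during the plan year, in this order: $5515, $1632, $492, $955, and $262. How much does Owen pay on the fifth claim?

Bill 1, $5515: deductible takes $2197, $3318 remains; coinsurance $3318 × 40% = $1327.20. Patient pays $3524.20; OOP now $3524.20.
Bill 2, $1632: 40% coinsurance on $1632 = $652.80. Patient owes $652.80 (running OOP $4177).
Bill 3, $492: deductible already satisfied, so patient's share is 40% × $492 = $196.80. Cost to patient: $196.80. OOP to date $4373.80.
Bill 4, $955: 40% coinsurance on $955 = $382. Patient owes $382 (running OOP $4755.80).
Bill 5, $262: deductible met; 40% of $262 = $104.80. Patient pays $104.80; OOP now $4860.60.

$104.80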